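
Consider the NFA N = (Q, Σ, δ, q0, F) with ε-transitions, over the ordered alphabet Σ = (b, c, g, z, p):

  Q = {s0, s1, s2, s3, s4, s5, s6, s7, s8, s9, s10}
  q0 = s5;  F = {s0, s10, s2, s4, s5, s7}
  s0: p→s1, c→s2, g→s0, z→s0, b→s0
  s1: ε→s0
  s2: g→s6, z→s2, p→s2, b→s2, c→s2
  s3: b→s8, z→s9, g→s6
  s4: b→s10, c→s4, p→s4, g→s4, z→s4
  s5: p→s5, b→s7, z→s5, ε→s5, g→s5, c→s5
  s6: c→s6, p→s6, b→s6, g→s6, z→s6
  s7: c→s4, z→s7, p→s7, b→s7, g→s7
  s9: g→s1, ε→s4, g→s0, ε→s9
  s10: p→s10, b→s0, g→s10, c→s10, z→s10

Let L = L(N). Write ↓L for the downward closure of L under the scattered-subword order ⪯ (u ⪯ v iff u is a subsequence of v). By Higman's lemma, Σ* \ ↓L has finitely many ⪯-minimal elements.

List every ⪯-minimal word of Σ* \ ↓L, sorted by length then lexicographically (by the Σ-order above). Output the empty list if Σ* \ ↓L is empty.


|Q|=11, |F|=6, |δ|=44 (4 ε).
min D↑ (7 st, q0=0, F={6}): 0:b→1,c→0,g→0,z→0,p→0 1:b→1,c→2,g→1,z→1,p→1 2:b→3,c→2,g→2,z→2,p→2 3:b→4,c→3,g→3,z→3,p→3 4:b→4,c→5,g→4,z→4,p→4 5:b→5,c→5,g→6,z→5,p→5 6:b→6,c→6,g→6,z→6,p→6.
'bcbbcg': N↓-sim [8, 7, 6, 5, 4, 2, 1] end={s6} rej; 6/6 deletions ∈↓L.
1 obstructions.

min(Σ*\↓L) = [bcbbcg].


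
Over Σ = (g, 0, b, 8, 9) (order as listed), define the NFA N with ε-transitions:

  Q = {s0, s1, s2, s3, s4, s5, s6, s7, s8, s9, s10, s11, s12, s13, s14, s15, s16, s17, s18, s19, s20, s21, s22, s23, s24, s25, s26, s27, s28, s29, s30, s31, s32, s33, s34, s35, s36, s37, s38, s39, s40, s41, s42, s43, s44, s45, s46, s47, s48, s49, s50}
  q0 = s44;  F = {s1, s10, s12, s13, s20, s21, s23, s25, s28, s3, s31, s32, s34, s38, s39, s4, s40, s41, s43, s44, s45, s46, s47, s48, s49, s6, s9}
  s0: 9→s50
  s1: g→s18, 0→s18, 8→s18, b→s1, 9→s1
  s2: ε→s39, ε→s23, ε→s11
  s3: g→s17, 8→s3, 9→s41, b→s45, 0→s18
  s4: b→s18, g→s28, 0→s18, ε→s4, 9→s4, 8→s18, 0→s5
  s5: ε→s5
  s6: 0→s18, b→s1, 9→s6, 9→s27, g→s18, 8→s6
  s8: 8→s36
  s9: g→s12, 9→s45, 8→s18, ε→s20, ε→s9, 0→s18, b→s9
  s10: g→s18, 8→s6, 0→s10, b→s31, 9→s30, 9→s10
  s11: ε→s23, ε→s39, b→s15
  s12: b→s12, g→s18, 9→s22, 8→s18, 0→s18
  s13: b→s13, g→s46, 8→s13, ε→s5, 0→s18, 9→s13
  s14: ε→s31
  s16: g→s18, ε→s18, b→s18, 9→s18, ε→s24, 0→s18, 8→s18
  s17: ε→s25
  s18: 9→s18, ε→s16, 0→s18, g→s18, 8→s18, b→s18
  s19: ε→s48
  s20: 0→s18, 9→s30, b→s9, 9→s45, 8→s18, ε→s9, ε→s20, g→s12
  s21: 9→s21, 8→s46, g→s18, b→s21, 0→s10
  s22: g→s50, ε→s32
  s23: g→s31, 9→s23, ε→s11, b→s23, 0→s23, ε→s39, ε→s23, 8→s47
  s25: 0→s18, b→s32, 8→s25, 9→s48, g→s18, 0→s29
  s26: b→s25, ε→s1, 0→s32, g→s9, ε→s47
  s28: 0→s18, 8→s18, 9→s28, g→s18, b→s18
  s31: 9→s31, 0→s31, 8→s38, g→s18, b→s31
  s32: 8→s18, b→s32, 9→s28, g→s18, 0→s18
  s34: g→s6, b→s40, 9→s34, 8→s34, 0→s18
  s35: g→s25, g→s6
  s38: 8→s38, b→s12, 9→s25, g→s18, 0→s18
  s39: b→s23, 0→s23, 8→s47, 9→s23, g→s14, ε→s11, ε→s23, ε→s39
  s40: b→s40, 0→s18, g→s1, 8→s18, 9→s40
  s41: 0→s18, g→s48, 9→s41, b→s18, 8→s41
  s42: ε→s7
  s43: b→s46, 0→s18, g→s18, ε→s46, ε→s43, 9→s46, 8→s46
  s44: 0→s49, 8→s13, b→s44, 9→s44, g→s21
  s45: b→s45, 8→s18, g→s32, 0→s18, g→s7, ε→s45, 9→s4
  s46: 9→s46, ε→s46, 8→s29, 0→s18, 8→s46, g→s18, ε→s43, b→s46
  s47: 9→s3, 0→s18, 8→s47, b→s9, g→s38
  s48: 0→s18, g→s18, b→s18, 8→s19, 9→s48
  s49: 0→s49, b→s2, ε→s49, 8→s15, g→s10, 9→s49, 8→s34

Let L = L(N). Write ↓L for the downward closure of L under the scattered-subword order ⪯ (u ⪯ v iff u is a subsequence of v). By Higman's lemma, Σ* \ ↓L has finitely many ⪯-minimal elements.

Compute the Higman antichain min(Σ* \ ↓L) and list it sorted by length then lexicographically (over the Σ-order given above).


Antichain: [gg, 80, 08b8, 0b899b].

|Q|=51, |F|=27, |δ|=196 (34 ε).
min D↑ (25 st, q0=0, F={4}): 0:g→1,0→2,b→0,8→3,9→0 1:g→4,0→5,b→1,8→6,9→1 2:g→5,0→2,b→7,8→8,9→2 3:g→6,0→4,b→3,8→3,9→3 4:g→4,0→4,b→4,8→4,9→4 5:g→4,0→5,b→9,8→10,9→5 6:g→4,0→4,b→6,8→6,9→6 7:g→9,0→7,b→7,8→11,9→7 8:g→10,0→4,b→12,8→8,9→8 9:g→4,0→9,b→9,8→13,9→9 10:g→4,0→4,b→14,8→10,9→10 11:g→13,0→4,b→15,8→11,9→16 12:g→14,0→4,b→12,8→4,9→12 13:g→4,0→4,b→17,8→13,9→18 14:g→4,0→4,b→14,8→4,9→14 15:g→17,0→4,b→15,8→4,9→19 16:g→18,0→4,b→19,8→16,9→20 17:g→4,0→4,b→17,8→4,9→21 18:g→4,0→4,b→21,8→18,9→22 19:g→21,0→4,b→19,8→4,9→23 20:g→22,0→4,b→4,8→20,9→20 21:g→4,0→4,b→21,8→4,9→24 22:g→4,0→4,b→4,8→22,9→22 23:g→24,0→4,b→4,8→4,9→23 24:g→4,0→4,b→4,8→4,9→24 (ε-aug+det+¬).
'gg': |S_i|=[43, 25, 4] end={s16,s18,s24,s50} ∉↓L; 2/2 del acc.
'80': |S_i|=[43, 33, 5] end={s16,s18,s24,s29,s5} — reject; 2/2 deletions ∈↓L.
'08b8': N↓-sim [43, 38, 30, 17, 3] end={s16,s18,s24} ∉↓L; 4/4 del acc.
'0b899b': |S_i|=[43, 38, 33, 24, 19, 9, 3] end={s16,s18,s24} rej; 6/6 del acc.
4 words, ⪯-incomp.


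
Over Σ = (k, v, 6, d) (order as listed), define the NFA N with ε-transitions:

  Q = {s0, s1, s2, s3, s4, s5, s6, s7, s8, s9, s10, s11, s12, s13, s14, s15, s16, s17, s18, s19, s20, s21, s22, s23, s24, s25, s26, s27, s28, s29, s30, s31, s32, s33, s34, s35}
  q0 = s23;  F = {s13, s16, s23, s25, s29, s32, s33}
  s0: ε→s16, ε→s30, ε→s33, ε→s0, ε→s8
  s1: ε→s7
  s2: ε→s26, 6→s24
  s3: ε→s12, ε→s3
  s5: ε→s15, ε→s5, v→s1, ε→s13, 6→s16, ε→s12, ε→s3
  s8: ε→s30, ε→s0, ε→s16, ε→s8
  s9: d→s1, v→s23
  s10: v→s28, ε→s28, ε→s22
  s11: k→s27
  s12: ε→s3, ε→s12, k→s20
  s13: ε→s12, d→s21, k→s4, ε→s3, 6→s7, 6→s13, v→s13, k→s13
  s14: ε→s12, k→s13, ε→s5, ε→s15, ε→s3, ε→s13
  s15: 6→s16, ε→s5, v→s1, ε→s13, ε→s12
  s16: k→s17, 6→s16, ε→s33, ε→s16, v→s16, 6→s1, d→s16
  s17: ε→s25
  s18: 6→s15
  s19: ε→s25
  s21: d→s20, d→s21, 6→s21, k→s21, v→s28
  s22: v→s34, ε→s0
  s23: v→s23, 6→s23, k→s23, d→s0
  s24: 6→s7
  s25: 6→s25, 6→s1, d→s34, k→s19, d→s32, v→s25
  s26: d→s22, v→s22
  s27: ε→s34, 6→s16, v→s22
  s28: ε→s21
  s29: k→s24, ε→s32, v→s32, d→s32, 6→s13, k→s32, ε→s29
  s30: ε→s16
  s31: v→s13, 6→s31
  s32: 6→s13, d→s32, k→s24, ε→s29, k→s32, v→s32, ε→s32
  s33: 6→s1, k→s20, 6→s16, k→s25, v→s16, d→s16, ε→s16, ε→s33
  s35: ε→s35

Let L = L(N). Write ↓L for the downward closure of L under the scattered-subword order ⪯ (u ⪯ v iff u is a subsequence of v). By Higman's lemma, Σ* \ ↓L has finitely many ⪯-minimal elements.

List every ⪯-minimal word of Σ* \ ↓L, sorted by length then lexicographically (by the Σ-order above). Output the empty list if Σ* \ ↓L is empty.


min(Σ*\↓L) = [dkd6d].

|Q|=36, |F|=7, |δ|=109 (47 ε).
min D↑ (6 st, q0=0, F={5}): 0:k→0,v→0,6→0,d→1 1:k→2,v→1,6→1,d→1 2:k→2,v→2,6→2,d→3 3:k→3,v→3,6→4,d→3 4:k→4,v→4,6→4,d→5 5:k→5,v→5,6→5,d→5.
'dkd6d': |S_i|=[22, 21, 16, 12, 8, 3] end={s20,s21,s28} rej; 5/5 del acc.
1 obstructions.


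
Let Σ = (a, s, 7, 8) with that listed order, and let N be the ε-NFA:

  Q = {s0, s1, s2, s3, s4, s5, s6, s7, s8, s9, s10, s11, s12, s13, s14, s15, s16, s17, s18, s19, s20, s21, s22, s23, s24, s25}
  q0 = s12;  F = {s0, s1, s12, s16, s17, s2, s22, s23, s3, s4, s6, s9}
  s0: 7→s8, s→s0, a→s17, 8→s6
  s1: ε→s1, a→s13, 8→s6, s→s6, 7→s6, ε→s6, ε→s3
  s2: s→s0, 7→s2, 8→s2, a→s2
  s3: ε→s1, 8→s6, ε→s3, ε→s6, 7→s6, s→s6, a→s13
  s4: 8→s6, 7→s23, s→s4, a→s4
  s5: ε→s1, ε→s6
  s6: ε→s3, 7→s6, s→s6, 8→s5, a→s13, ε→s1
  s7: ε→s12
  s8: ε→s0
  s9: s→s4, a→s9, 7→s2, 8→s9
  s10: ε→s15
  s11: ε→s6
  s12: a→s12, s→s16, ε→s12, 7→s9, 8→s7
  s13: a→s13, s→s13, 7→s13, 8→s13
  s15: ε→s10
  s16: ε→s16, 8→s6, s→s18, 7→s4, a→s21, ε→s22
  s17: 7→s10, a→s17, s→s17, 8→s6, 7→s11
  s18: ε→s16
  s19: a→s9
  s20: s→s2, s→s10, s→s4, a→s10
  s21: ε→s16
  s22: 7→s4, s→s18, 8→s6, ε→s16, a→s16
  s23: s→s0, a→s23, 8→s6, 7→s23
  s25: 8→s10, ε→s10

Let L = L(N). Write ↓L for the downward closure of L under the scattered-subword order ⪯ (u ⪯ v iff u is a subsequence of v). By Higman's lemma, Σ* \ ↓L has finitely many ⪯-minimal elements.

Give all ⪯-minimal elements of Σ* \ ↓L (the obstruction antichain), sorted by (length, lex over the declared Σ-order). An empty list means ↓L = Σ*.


|Q|=26, |F|=12, |δ|=81 (22 ε).
min D↑ (10 st, q0=0, F={7}): 0:a→0,s→1,7→2,8→0 1:a→1,s→1,7→3,8→4 2:a→2,s→3,7→5,8→2 3:a→3,s→3,7→6,8→4 4:a→7,s→4,7→4,8→4 5:a→5,s→8,7→5,8→5 6:a→6,s→8,7→6,8→4 7:a→7,s→7,7→7,8→7 8:a→9,s→8,7→8,8→4 9:a→9,s→9,7→4,8→4 [Hopcroft].
's8a': |S_i|=[21, 17, 5, 1] end={s13} — reject; 3/3 single-dels accept.
'77sa7a': |S_i|=[21, 15, 13, 11, 9, 8, 1] end={s13} rej; 6/6 single-dels accept.
2 minimals (antichain).

min(Σ*\↓L) = [s8a, 77sa7a].


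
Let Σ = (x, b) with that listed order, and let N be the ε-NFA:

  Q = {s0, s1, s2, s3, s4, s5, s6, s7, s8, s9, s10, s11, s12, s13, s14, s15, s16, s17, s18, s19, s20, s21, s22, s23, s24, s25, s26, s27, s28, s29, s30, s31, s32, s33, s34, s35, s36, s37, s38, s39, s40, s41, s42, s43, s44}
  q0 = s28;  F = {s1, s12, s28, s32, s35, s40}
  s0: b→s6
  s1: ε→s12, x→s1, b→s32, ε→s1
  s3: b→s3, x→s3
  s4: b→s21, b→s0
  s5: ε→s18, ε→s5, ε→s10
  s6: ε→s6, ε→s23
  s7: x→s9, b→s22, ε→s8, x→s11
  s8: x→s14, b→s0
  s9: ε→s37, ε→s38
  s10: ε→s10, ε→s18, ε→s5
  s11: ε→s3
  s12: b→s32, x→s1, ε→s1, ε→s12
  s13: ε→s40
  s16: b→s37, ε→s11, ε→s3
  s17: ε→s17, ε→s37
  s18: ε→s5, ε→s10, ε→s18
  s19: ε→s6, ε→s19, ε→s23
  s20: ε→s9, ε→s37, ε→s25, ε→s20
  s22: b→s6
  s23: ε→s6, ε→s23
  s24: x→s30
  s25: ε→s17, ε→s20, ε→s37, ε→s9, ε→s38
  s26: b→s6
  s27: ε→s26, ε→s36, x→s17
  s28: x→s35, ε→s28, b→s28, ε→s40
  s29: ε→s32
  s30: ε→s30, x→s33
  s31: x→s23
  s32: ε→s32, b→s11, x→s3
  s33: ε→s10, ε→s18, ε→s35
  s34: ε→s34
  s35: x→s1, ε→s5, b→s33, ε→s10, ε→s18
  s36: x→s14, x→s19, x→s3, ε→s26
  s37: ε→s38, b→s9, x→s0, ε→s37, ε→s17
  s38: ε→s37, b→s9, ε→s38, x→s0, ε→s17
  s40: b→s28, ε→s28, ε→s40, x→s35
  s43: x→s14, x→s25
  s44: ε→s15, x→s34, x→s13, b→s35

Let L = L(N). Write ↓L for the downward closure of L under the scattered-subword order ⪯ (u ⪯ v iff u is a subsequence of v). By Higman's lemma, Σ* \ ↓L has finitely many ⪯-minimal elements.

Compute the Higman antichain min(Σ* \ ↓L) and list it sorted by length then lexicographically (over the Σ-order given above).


|Q|=45, |F|=6, |δ|=103 (62 ε).
min D↑ (5 st, q0=0, F={4}): 0:x→1,b→0 1:x→2,b→1 2:x→2,b→3 3:x→4,b→4 4:x→4,b→4 (ε-aug+det+¬).
'xxbx': N↓-sim [12, 10, 5, 3, 1] end={s3} rej; 4/4 single-dels accept.
'xxbb': |S_i|=[12, 10, 5, 3, 2] end={s11,s3} — reject; 4/4 del acc.
2 minimals (antichain).

min(Σ*\↓L) = [xxbx, xxbb].


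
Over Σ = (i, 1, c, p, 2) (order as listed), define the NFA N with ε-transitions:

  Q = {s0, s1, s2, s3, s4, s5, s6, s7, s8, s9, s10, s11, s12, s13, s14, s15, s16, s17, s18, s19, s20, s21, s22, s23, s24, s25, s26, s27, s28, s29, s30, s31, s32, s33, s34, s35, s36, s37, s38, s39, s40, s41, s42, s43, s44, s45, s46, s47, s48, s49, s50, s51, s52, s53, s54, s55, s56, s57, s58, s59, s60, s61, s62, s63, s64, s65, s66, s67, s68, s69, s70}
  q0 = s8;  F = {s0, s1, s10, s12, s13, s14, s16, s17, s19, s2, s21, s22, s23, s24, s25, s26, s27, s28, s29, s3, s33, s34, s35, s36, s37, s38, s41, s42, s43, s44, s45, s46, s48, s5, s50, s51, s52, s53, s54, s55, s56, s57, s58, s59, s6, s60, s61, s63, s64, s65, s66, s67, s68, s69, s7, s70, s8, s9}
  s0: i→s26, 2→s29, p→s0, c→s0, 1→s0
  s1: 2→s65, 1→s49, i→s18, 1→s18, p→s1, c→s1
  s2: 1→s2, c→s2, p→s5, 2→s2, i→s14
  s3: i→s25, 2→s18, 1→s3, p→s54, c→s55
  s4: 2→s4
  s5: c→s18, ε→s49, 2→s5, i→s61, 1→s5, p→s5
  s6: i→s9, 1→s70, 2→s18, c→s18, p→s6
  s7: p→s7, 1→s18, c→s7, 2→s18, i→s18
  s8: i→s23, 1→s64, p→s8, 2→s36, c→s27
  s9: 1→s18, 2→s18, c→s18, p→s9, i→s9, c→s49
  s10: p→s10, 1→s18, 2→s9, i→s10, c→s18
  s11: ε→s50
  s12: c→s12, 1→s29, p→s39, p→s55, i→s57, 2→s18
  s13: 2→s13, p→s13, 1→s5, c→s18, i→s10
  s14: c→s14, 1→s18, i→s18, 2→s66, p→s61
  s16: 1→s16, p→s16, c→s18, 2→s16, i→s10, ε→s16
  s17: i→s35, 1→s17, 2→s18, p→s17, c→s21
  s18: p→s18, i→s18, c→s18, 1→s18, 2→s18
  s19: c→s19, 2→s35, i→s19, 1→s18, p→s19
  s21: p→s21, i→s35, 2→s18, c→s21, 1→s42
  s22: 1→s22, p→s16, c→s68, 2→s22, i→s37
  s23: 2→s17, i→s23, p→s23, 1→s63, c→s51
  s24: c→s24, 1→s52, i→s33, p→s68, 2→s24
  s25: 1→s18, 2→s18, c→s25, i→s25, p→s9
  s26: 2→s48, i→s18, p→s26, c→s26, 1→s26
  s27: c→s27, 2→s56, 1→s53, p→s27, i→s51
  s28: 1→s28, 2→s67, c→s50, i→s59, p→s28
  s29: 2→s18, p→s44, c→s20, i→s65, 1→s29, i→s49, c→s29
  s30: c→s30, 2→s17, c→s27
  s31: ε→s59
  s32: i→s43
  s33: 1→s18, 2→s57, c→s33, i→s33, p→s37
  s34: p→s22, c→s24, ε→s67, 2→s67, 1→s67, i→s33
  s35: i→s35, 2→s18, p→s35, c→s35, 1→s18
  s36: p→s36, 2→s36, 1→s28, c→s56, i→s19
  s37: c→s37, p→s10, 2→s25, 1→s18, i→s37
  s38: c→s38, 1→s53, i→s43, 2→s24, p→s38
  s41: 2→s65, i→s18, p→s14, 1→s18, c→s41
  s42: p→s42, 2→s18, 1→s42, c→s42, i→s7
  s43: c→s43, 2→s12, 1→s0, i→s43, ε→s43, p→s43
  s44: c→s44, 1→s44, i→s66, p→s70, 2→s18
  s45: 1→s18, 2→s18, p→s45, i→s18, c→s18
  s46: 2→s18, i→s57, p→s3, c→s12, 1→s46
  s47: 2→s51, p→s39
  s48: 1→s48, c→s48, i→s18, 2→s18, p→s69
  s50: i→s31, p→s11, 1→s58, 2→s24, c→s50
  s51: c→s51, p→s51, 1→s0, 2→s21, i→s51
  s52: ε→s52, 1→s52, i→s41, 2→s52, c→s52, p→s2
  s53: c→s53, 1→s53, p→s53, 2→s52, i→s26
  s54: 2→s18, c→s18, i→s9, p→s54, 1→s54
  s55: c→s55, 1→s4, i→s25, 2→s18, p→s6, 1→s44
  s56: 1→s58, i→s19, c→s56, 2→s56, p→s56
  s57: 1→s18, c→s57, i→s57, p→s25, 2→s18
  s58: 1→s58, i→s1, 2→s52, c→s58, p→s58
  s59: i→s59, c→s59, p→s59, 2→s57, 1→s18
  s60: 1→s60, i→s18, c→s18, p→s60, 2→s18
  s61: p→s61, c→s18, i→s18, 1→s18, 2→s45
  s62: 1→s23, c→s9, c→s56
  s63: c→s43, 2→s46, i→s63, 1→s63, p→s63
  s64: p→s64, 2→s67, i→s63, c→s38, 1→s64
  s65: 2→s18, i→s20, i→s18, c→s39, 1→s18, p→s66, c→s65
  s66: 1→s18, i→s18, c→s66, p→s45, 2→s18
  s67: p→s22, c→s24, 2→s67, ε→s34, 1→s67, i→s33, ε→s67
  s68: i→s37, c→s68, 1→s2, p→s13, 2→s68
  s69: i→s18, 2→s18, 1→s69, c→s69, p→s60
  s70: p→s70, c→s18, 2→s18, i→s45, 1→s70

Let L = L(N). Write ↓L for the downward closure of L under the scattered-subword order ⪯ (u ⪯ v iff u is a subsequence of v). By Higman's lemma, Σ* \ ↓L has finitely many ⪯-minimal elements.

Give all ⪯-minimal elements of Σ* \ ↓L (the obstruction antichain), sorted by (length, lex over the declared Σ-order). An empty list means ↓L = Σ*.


Antichain: [i22, 2i1, c1ii, 12ppc].

|Q|=71, |F|=58, |δ|=322 (9 ε).
min D↑ (58 st, q0=0, F={19}): 0:i→1,1→2,c→3,p→0,2→4 1:i→1,1→5,c→6,p→1,2→7 2:i→5,1→2,c→8,p→2,2→9 3:i→6,1→10,c→3,p→3,2→11 4:i→12,1→13,c→11,p→4,2→4 5:i→5,1→5,c→14,p→5,2→15 6:i→6,1→16,c→6,p→6,2→17 7:i→18,1→7,c→17,p→7,2→19 8:i→14,1→10,c→8,p→8,2→20 9:i→21,1→9,c→20,p→22,2→9 10:i→23,1→10,c→10,p→10,2→24 11:i→12,1→25,c→11,p→11,2→11 12:i→12,1→19,c→12,p→12,2→18 13:i→26,1→13,c→27,p→13,2→9 14:i→14,1→16,c→14,p→14,2→28 15:i→29,1→15,c→28,p→30,2→19 16:i→23,1→16,c→16,p→16,2→31 17:i→18,1→32,c→17,p→17,2→19 18:i→18,1→19,c→18,p→18,2→19 19:i→19,1→19,c→19,p→19,2→19 20:i→21,1→24,c→20,p→33,2→20 21:i→21,1→19,c→21,p→34,2→29 22:i→34,1→22,c→33,p→35,2→22 23:i→19,1→23,c→23,p→23,2→36 24:i→37,1→24,c→24,p→38,2→24 25:i→39,1→25,c→25,p→25,2→24 26:i→26,1→19,c→26,p→26,2→29 27:i→26,1→25,c→27,p→27,2→20 28:i→29,1→31,c→28,p→40,2→19 29:i→29,1→19,c→29,p→41,2→19 30:i→41,1→30,c→40,p→42,2→19 31:i→43,1→31,c→31,p→44,2→19 32:i→45,1→32,c→32,p→32,2→19 33:i→34,1→38,c→33,p→46,2→33 34:i→34,1→19,c→34,p→47,2→41 35:i→47,1→35,c→19,p→35,2→35 36:i→19,1→36,c→36,p→48,2→19 37:i→19,1→19,c→37,p→49,2→43 38:i→49,1→38,c→38,p→50,2→38 39:i→19,1→19,c→39,p→39,2→43 40:i→41,1→44,c→40,p→51,2→19 41:i→41,1→19,c→41,p→52,2→19 42:i→52,1→42,c→19,p→42,2→19 43:i→19,1→19,c→43,p→53,2→19 44:i→53,1→44,c→44,p→54,2→19 45:i→19,1→19,c→45,p→45,2→19 46:i→47,1→50,c→19,p→46,2→46 47:i→47,1→19,c→19,p→47,2→52 48:i→19,1→48,c→48,p→55,2→19 49:i→19,1→19,c→49,p→56,2→53 50:i→56,1→50,c→19,p→50,2→50 51:i→52,1→54,c→19,p→51,2→19 52:i→52,1→19,c→19,p→52,2→19 53:i→19,1→19,c→53,p→57,2→19 54:i→57,1→54,c→19,p→54,2→19 55:i→19,1→55,c→19,p→55,2→19 56:i→19,1→19,c→19,p→56,2→57 57:i→19,1→19,c→19,p→57,2→19 (ε-aug+det+¬).
'i22': |S_i|=[65, 44, 28, 2] end={s18,s4} ∉↓L; 3/3 deletions ∈↓L.
'2i1': N↓-sim [65, 54, 22, 2] end={s18,s49} rej; 3/3 single-dels accept.
'c1ii': N↓-sim [65, 51, 27, 16, 2] end={s18,s20} rej; 4/4 single-dels accept.
'12ppc': |S_i|=[65, 58, 39, 26, 13, 2] end={s18,s49} ∉↓L; 5/5 del acc.
4 words, ⪯-incomp.


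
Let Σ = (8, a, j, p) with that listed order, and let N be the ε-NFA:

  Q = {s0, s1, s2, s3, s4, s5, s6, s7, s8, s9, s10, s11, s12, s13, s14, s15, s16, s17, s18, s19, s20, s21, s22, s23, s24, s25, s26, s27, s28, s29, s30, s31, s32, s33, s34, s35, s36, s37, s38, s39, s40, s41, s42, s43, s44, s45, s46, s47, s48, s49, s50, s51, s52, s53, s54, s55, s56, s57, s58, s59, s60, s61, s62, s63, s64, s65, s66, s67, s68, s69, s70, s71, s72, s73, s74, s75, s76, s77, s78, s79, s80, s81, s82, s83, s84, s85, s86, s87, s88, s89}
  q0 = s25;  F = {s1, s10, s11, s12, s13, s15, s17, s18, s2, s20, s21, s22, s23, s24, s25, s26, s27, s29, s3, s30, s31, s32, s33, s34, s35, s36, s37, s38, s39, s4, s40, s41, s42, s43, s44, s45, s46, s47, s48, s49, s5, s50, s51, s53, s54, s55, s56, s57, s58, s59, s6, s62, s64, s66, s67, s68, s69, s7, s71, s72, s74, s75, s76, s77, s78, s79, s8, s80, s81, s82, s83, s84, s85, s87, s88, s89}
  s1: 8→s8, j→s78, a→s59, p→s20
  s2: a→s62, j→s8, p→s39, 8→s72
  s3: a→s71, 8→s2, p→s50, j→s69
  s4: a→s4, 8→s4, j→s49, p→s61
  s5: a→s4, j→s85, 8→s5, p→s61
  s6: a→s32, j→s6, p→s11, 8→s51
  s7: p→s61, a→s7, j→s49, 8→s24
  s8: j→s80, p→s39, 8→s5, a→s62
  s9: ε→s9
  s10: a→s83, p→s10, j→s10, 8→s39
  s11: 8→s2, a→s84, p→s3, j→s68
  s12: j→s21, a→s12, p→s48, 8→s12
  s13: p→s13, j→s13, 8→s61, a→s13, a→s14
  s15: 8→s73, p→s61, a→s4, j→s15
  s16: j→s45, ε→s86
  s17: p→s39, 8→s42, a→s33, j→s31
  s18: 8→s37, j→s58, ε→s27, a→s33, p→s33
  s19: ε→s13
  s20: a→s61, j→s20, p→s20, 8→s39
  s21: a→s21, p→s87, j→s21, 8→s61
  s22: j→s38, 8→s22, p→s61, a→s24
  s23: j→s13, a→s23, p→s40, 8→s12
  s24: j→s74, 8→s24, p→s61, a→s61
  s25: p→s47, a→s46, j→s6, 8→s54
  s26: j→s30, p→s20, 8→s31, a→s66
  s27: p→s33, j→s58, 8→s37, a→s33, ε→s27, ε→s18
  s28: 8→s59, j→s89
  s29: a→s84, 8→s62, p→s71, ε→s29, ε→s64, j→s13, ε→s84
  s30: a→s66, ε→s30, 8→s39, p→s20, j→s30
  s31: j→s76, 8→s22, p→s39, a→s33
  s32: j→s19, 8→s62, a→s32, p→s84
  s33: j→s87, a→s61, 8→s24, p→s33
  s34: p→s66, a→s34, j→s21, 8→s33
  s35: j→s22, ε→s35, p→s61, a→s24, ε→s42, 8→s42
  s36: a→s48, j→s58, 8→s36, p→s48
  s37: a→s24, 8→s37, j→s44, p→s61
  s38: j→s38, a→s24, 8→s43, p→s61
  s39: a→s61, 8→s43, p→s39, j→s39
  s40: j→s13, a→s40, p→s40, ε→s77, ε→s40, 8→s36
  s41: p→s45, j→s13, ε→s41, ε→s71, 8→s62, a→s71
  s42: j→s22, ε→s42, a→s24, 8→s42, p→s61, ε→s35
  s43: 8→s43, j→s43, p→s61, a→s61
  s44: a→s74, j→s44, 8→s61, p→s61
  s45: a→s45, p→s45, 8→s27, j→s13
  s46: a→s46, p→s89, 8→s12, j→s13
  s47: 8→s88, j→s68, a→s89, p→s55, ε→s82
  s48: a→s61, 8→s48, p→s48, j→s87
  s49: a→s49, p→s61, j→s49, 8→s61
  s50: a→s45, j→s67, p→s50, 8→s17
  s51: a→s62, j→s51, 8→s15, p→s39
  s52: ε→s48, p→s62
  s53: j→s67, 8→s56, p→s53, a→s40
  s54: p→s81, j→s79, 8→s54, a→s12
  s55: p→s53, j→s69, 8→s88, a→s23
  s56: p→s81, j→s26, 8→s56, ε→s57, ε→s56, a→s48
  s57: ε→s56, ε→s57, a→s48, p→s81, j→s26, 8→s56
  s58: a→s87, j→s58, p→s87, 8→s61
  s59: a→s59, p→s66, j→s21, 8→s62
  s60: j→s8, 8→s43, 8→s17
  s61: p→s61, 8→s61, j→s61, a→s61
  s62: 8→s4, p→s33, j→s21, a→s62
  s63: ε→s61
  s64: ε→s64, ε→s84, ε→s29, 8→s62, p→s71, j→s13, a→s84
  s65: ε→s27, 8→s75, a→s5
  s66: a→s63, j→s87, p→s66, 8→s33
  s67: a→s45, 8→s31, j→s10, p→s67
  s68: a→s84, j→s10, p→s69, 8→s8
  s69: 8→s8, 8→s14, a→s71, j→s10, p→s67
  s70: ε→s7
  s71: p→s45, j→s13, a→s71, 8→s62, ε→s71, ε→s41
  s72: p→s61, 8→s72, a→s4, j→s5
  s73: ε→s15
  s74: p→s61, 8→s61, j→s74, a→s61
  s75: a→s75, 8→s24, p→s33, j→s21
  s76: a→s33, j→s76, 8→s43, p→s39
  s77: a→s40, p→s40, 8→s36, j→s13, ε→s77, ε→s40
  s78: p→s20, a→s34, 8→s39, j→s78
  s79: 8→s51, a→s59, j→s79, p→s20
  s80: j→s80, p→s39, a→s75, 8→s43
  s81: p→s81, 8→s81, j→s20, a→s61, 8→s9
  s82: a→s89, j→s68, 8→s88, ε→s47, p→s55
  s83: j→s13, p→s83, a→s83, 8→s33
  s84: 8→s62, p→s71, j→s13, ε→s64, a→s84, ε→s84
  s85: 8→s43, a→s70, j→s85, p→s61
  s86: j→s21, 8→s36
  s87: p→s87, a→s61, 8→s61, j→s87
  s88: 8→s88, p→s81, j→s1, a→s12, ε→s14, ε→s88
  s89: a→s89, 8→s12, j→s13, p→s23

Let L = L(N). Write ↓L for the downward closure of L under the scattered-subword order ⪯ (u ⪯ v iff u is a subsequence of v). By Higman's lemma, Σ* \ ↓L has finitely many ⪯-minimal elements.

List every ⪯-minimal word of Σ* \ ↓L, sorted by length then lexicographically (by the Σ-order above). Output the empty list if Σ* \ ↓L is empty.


|Q|=90, |F|=76, |δ|=362 (40 ε).
min D↑ (69 st, q0=0, F={20}): 0:8→1,a→2,j→3,p→4 1:8→1,a→5,j→6,p→7 2:8→5,a→2,j→8,p→9 3:8→10,a→11,j→3,p→12 4:8→13,a→9,j→14,p→15 5:8→5,a→5,j→16,p→17 6:8→10,a→18,j→6,p→19 7:8→7,a→20,j→19,p→7 8:8→20,a→8,j→8,p→8 9:8→5,a→9,j→8,p→21 10:8→22,a→23,j→10,p→24 11:8→23,a→11,j→8,p→25 12:8→26,a→25,j→14,p→27 13:8→13,a→5,j→28,p→7 14:8→29,a→25,j→30,p→31 15:8→13,a→21,j→31,p→32 16:8→20,a→16,j→16,p→33 17:8→17,a→20,j→33,p→17 18:8→23,a→18,j→16,p→34 19:8→24,a→20,j→19,p→19 20:8→20,a→20,j→20,p→20 21:8→5,a→21,j→8,p→35 22:8→22,a→36,j→22,p→20 23:8→36,a→23,j→16,p→37 24:8→38,a→20,j→24,p→24 25:8→23,a→25,j→8,p→39 26:8→40,a→23,j→29,p→24 27:8→26,a→39,j→31,p→41 28:8→29,a→18,j→42,p→19 29:8→43,a→23,j→44,p→24 30:8→24,a→45,j→30,p→30 31:8→29,a→39,j→30,p→46 32:8→47,a→35,j→46,p→32 33:8→20,a→20,j→33,p→33 34:8→37,a→20,j→33,p→34 35:8→48,a→35,j→8,p→35 36:8→36,a→36,j→49,p→20 37:8→50,a→20,j→33,p→37 38:8→38,a→20,j→38,p→20 39:8→23,a→39,j→8,p→51 40:8→40,a→36,j→43,p→20 41:8→52,a→51,j→46,p→41 42:8→24,a→53,j→42,p→19 43:8→43,a→36,j→54,p→20 44:8→38,a→55,j→44,p→24 45:8→37,a→45,j→8,p→45 46:8→56,a→51,j→30,p→46 47:8→47,a→17,j→57,p→7 48:8→48,a→17,j→58,p→17 49:8→20,a→49,j→49,p→20 50:8→50,a→20,j→59,p→20 51:8→60,a→51,j→8,p→51 52:8→61,a→37,j→56,p→24 53:8→37,a→53,j→16,p→34 54:8→38,a→62,j→54,p→20 55:8→50,a→55,j→16,p→37 56:8→63,a→37,j→64,p→24 57:8→56,a→34,j→65,p→19 58:8→20,a→33,j→58,p→33 59:8→20,a→20,j→59,p→20 60:8→66,a→37,j→58,p→37 61:8→61,a→50,j→63,p→20 62:8→50,a→62,j→49,p→20 63:8→63,a→50,j→67,p→20 64:8→38,a→37,j→64,p→24 65:8→24,a→34,j→65,p→19 66:8→66,a→50,j→68,p→20 67:8→38,a→50,j→67,p→20 68:8→20,a→59,j→68,p→20 (ε-aug+det+¬).
'8pa': |S_i|=[83, 55, 13, 2] end={s61,s63} rej; 3/3 del acc.
'aj8': N↓-sim [83, 40, 10, 1] end={s61} rej; 3/3 del acc.
'j88p': |S_i|=[83, 64, 36, 19, 1] end={s61} rej; 4/4 single-dels accept.
'pjj8a': N↓-sim [83, 73, 49, 28, 7, 1] end={s61} ∉↓L; 5/5 del acc.
'ppp8aa': |S_i|=[83, 73, 65, 40, 30, 8, 2] end={s61,s63} ∉↓L; 6/6 del acc.
5 words, ⪯-incomp.

Antichain: [8pa, aj8, j88p, pjj8a, ppp8aa].


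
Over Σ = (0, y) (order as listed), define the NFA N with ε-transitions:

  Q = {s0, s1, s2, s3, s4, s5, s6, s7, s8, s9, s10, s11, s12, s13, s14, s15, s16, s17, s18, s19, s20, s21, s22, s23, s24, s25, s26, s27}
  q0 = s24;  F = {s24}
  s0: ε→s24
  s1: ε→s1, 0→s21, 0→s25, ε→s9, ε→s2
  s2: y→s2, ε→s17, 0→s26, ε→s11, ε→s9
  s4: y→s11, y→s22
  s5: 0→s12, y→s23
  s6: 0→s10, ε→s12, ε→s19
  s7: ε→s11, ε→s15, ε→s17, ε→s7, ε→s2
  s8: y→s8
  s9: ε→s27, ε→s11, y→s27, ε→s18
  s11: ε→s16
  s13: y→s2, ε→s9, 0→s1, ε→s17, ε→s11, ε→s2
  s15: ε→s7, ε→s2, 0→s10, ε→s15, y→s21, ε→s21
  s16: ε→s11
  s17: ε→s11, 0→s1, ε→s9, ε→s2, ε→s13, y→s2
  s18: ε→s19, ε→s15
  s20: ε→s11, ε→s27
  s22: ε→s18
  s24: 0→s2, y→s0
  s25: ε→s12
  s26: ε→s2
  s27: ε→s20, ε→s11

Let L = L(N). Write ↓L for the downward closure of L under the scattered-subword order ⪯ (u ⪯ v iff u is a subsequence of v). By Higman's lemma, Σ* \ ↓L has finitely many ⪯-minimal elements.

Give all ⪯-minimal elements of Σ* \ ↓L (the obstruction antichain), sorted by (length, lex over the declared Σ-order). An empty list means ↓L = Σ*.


min(Σ*\↓L) = [0].

|Q|=28, |F|=1, |δ|=59 (40 ε).
min D↑ (2 st, q0=0, F={1}): 0:0→1,y→0 1:0→1,y→1.
'0': run [20, 18] end={s1,s10,s11,s12,s13,s15,s16,s17,s18,s19,s2,s20,…} — reject; 1/1 single-dels accept.
1 obstructions.


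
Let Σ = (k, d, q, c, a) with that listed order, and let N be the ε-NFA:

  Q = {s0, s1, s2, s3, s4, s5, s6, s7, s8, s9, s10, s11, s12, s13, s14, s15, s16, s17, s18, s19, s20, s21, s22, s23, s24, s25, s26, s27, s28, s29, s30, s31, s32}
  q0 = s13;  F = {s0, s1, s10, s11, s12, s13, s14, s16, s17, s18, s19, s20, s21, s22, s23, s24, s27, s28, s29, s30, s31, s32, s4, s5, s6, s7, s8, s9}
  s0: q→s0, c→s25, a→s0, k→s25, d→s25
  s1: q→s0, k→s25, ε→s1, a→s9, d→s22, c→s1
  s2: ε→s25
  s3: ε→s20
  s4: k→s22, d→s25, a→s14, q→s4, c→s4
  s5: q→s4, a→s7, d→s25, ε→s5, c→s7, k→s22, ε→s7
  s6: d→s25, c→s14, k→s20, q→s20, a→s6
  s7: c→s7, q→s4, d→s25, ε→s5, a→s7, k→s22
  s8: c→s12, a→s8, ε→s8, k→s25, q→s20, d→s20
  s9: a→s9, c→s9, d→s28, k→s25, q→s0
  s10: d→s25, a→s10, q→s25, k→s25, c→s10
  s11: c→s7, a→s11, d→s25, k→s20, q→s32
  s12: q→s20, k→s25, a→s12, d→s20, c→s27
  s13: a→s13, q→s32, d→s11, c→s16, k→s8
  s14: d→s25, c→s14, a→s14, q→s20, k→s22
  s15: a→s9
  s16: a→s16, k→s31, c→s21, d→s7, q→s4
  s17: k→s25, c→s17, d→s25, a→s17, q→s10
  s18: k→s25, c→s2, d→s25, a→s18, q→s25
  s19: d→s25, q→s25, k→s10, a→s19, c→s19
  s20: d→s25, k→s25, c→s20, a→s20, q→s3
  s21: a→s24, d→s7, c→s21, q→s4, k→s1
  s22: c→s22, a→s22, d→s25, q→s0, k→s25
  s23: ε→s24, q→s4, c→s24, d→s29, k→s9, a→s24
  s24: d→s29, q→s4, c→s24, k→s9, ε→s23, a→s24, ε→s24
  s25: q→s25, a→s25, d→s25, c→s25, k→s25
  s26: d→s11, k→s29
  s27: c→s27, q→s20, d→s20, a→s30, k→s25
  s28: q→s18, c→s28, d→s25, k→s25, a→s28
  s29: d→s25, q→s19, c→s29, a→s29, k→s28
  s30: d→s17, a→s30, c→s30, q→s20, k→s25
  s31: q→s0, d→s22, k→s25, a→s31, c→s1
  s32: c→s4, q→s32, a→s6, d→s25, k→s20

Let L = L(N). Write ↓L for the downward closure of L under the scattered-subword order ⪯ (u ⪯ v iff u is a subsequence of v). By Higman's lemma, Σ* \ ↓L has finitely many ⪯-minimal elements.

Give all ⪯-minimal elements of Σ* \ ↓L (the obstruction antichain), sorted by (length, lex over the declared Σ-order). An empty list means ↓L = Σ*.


|Q|=33, |F|=28, |δ|=158 (10 ε).
min D↑ (27 st, q0=0, F={5}): 0:k→1,d→2,q→3,c→4,a→0 1:k→5,d→6,q→6,c→7,a→1 2:k→6,d→5,q→3,c→8,a→2 3:k→6,d→5,q→3,c→9,a→10 4:k→11,d→8,q→9,c→12,a→4 5:k→5,d→5,q→5,c→5,a→5 6:k→5,d→5,q→6,c→6,a→6 7:k→5,d→6,q→6,c→13,a→7 8:k→14,d→5,q→9,c→8,a→8 9:k→14,d→5,q→9,c→9,a→15 10:k→6,d→5,q→6,c→15,a→10 11:k→5,d→14,q→16,c→17,a→11 12:k→17,d→8,q→9,c→12,a→18 13:k→5,d→6,q→6,c→13,a→19 14:k→5,d→5,q→16,c→14,a→14 15:k→14,d→5,q→6,c→15,a→15 16:k→5,d→5,q→16,c→5,a→16 17:k→5,d→14,q→16,c→17,a→20 18:k→20,d→21,q→9,c→18,a→18 19:k→5,d→22,q→6,c→19,a→19 20:k→5,d→23,q→16,c→20,a→20 21:k→23,d→5,q→24,c→21,a→21 22:k→5,d→5,q→25,c→22,a→22 23:k→5,d→5,q→26,c→23,a→23 24:k→25,d→5,q→5,c→24,a→24 25:k→5,d→5,q→5,c→25,a→25 26:k→5,d→5,q→5,c→5,a→26 (ε-aug+det+¬).
'kk': N↓-sim [31, 17, 1] end={s25} ∉↓L; 2/2 deletions ∈↓L.
'dd': N↓-sim [31, 19, 1] end={s25} ∉↓L; 2/2 del acc.
'qd': run [31, 13, 1] end={s25} ∉↓L; 2/2 single-dels accept.
'qaqk': run [31, 13, 11, 4, 1] end={s25} ∉↓L; 4/4 single-dels accept.
'ckqc': N↓-sim [31, 26, 10, 4, 2] end={s2,s25} ∉↓L; 4/4 deletions ∈↓L.
'ccadqq': N↓-sim [31, 26, 23, 20, 8, 5, 1] end={s25} ∉↓L; 6/6 del acc.
6 obstructions.

A = [kk, dd, qd, qaqk, ckqc, ccadqq].


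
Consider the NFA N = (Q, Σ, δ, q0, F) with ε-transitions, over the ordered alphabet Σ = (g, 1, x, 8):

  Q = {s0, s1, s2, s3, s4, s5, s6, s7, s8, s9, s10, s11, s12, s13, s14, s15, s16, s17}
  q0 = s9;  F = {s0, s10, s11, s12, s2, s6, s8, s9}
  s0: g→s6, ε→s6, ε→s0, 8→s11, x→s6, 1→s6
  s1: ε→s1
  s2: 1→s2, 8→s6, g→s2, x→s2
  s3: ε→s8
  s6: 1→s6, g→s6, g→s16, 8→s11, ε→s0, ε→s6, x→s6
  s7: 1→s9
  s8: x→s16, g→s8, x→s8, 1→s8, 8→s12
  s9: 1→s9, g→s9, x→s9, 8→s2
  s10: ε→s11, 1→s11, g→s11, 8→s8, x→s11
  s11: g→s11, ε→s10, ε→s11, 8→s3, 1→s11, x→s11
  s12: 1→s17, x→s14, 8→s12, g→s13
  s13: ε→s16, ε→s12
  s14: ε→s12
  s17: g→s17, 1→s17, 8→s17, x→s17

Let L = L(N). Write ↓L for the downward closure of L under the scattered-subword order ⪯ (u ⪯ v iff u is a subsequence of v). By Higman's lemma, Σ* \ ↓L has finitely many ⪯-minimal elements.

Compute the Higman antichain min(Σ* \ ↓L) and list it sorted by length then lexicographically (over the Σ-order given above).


|Q|=18, |F|=8, |δ|=51 (12 ε).
min D↑ (7 st, q0=0, F={6}): 0:g→0,1→0,x→0,8→1 1:g→1,1→1,x→1,8→2 2:g→2,1→2,x→2,8→3 3:g→3,1→3,x→3,8→4 4:g→4,1→4,x→4,8→5 5:g→5,1→6,x→5,8→5 6:g→6,1→6,x→6,8→6 (ε-aug+det+¬).
'888881': |S_i|=[13, 12, 11, 9, 7, 5, 1] end={s17} — reject; 6/6 deletions ∈↓L.
1 obstructions.

min(Σ*\↓L) = [888881].


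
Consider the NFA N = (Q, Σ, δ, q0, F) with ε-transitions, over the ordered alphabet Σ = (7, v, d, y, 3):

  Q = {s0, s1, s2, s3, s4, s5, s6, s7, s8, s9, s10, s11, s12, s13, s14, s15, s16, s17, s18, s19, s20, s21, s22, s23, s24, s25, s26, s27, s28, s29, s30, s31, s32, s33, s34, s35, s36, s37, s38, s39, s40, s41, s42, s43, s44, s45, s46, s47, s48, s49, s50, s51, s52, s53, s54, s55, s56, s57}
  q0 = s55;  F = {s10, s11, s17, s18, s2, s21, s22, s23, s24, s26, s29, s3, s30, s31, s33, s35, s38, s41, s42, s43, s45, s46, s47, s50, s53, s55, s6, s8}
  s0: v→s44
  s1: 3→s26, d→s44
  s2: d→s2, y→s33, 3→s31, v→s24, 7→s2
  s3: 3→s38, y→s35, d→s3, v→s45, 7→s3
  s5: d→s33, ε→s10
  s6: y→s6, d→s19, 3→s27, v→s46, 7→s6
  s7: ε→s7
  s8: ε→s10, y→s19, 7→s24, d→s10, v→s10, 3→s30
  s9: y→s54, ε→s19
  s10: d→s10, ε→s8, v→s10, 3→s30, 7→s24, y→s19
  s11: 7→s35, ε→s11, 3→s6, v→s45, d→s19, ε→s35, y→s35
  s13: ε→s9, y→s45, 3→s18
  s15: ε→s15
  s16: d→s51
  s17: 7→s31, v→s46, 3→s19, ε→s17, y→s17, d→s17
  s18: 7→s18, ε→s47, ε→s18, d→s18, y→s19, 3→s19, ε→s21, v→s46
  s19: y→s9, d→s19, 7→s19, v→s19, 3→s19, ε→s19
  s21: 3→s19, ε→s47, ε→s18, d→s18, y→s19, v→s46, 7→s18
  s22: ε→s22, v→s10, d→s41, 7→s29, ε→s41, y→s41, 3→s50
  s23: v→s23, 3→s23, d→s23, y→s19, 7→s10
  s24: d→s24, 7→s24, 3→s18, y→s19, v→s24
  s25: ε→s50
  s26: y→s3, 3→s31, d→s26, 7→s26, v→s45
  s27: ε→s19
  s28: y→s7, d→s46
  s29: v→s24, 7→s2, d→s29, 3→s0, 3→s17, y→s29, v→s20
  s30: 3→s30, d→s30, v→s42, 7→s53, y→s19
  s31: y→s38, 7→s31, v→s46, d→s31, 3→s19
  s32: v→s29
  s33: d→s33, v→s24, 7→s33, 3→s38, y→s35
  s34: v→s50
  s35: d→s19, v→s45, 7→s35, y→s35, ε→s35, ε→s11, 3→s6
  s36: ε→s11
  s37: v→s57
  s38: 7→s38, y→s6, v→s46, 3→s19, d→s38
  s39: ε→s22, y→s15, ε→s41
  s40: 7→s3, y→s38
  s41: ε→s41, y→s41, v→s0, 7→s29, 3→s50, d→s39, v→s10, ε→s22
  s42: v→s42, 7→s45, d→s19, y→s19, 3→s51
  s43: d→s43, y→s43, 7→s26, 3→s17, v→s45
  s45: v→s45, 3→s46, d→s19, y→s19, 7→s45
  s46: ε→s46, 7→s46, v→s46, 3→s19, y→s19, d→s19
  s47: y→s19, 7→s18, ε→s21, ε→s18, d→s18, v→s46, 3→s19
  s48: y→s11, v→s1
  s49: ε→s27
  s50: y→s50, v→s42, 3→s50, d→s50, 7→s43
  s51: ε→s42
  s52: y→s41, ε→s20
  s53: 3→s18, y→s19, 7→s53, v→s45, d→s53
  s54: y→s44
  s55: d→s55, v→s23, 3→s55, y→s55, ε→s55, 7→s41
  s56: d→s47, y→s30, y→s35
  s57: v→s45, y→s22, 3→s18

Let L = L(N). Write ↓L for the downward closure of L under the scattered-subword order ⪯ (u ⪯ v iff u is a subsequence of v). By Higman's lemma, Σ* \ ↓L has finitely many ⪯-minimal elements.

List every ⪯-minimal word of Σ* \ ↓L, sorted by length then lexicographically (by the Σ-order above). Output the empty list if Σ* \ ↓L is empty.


Antichain: [vy, 7733, 73vd, 777yyd].

|Q|=58, |F|=28, |δ|=208 (34 ε).
min D↑ (24 st, q0=0, F={6}): 0:7→1,v→2,d→0,y→0,3→0 1:7→3,v→4,d→1,y→1,3→5 2:7→4,v→2,d→2,y→6,3→2 3:7→7,v→8,d→3,y→3,3→9 4:7→8,v→4,d→4,y→6,3→10 5:7→11,v→12,d→5,y→5,3→5 6:7→6,v→6,d→6,y→6,3→6 7:7→7,v→8,d→7,y→13,3→14 8:7→8,v→8,d→8,y→6,3→15 9:7→14,v→16,d→9,y→9,3→6 10:7→17,v→12,d→10,y→6,3→10 11:7→18,v→19,d→11,y→11,3→9 12:7→19,v→12,d→6,y→6,3→12 13:7→13,v→8,d→13,y→20,3→21 14:7→14,v→16,d→14,y→21,3→6 15:7→15,v→16,d→15,y→6,3→6 16:7→16,v→16,d→6,y→6,3→6 17:7→17,v→19,d→17,y→6,3→15 18:7→18,v→19,d→18,y→22,3→14 19:7→19,v→19,d→6,y→6,3→16 20:7→20,v→19,d→6,y→20,3→23 21:7→21,v→16,d→21,y→23,3→6 22:7→22,v→19,d→22,y→20,3→21 23:7→23,v→16,d→6,y→23,3→6 [Hopcroft].
'vy': N↓-sim [38, 19, 4] end={s19,s44,s54,s9} rej; 2/2 del acc.
'7733': |S_i|=[38, 36, 26, 14, 5] end={s19,s27,s44,s54,s9} — reject; 4/4 single-dels accept.
'73vd': N↓-sim [38, 36, 25, 8, 4] end={s19,s44,s54,s9} — reject; 4/4 deletions ∈↓L.
'777yyd': run [38, 36, 26, 21, 17, 10, 4] end={s19,s44,s54,s9} ∉↓L; 6/6 deletions ∈↓L.
4 obstructions.


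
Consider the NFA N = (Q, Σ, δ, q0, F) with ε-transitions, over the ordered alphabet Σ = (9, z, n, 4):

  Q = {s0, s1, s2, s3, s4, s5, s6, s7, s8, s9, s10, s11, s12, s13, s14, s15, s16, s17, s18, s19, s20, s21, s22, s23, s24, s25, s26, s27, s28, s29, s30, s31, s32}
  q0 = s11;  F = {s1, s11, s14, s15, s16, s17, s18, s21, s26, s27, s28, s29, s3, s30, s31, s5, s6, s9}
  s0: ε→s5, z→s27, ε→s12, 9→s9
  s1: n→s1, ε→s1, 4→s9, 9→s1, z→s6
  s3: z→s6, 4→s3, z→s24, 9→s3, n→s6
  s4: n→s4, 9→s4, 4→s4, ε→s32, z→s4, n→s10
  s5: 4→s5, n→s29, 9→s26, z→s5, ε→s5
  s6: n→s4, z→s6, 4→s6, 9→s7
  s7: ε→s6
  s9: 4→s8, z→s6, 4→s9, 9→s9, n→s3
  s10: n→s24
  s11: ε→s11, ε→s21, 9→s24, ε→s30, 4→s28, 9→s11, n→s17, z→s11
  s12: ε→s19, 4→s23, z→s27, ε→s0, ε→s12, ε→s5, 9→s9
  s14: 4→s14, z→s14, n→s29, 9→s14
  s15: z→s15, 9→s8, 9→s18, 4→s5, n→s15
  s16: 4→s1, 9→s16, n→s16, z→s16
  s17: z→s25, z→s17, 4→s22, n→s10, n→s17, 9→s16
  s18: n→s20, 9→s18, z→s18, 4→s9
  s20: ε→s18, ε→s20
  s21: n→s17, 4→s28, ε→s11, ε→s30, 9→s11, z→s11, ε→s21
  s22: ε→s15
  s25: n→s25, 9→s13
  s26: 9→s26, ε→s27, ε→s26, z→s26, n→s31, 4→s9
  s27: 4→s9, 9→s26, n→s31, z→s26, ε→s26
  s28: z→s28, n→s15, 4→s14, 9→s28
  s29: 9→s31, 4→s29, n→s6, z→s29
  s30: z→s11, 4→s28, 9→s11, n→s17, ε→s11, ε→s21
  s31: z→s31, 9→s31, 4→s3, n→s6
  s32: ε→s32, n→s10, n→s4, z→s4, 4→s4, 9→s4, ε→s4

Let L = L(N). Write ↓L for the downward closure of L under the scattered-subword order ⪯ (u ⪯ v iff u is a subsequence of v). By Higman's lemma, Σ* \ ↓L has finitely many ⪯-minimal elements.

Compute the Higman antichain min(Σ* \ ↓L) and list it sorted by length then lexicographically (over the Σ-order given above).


A = [n94zn, 44nnn].

|Q|=33, |F|=18, |δ|=122 (26 ε).
min D↑ (16 st, q0=0, F={14}): 0:9→0,z→0,n→1,4→2 1:9→3,z→1,n→1,4→4 2:9→2,z→2,n→4,4→5 3:9→3,z→3,n→3,4→6 4:9→7,z→4,n→4,4→8 5:9→5,z→5,n→9,4→5 6:9→6,z→10,n→6,4→11 7:9→7,z→7,n→7,4→11 8:9→12,z→8,n→9,4→8 9:9→13,z→9,n→10,4→9 10:9→10,z→10,n→14,4→10 11:9→11,z→10,n→15,4→11 12:9→12,z→12,n→13,4→11 13:9→13,z→13,n→10,4→15 14:9→14,z→14,n→14,4→14 15:9→15,z→10,n→10,4→15 (ε-aug+det+¬).
'n94zn': |S_i|=[28, 23, 17, 10, 6, 4] end={s10,s24,s32,s4} — reject; 5/5 deletions ∈↓L.
'44nnn': |S_i|=[28, 21, 15, 9, 6, 4] end={s10,s24,s32,s4} — reject; 5/5 del acc.
2 words, ⪯-incomp.


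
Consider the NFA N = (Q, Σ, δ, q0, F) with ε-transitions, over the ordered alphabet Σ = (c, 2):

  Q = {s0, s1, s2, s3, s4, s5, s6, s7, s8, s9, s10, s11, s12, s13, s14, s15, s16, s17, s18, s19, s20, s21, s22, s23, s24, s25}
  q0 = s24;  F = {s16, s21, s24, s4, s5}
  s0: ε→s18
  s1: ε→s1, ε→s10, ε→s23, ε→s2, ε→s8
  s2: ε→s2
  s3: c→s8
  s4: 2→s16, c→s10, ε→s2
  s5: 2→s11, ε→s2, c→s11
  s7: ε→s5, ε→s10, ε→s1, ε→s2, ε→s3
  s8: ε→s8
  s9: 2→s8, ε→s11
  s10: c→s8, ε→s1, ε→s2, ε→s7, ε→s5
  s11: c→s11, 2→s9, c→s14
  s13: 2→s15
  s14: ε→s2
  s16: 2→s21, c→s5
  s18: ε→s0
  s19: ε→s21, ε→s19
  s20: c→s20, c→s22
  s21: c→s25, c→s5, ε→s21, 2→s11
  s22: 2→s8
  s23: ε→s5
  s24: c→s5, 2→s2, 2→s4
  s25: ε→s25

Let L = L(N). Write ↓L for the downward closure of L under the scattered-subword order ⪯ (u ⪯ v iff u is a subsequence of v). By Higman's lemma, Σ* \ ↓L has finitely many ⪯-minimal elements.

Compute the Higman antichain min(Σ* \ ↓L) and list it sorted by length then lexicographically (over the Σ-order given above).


min(Σ*\↓L) = [cc, c2, 2222].

|Q|=26, |F|=5, |δ|=49 (27 ε).
min D↑ (6 st, q0=0, F={3}): 0:c→1,2→2 1:c→3,2→3 2:c→1,2→4 3:c→3,2→3 4:c→1,2→5 5:c→1,2→3.
'cc': N↓-sim [16, 12, 5] end={s11,s14,s2,s8,s9} — reject; 2/2 deletions ∈↓L.
'c2': N↓-sim [16, 12, 5] end={s11,s14,s2,s8,s9} rej; 2/2 del acc.
'2222': run [16, 15, 9, 8, 5] end={s11,s14,s2,s8,s9} — reject; 4/4 del acc.
3 words, ⪯-incomp.
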